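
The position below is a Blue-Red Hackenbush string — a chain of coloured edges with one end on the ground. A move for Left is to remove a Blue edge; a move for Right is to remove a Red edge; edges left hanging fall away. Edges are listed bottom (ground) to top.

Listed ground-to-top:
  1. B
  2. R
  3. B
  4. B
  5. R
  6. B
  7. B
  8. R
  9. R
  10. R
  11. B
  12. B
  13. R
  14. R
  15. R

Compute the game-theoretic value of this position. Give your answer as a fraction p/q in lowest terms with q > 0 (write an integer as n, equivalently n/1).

1 of 15 · B · max L 0 · min R +∞ so 1
2 of 15 · BR · max L 0 · min R 1 so 1/2
3 of 15 · BRB · max L 1/2 · min R 1 so 3/4
4 of 15 · BRBB · max L 3/4 · min R 1 so 7/8
5 of 15 · BRBBR · max L 3/4 · min R 7/8 so 13/16
6 of 15 · BRBBRB · max L 13/16 · min R 7/8 so 27/32
7 of 15 · BRBBRBB · max L 27/32 · min R 7/8 so 55/64
8 of 15 · BRBBRBBR · max L 27/32 · min R 55/64 so 109/128
9 of 15 · BRBBRBBRR · max L 27/32 · min R 109/128 so 217/256
10 of 15 · BRBBRBBRRR · max L 27/32 · min R 217/256 so 433/512
11 of 15 · BRBBRBBRRRB · max L 433/512 · min R 217/256 so 867/1024
12 of 15 · BRBBRBBRRRBB · max L 867/1024 · min R 217/256 so 1735/2048
13 of 15 · BRBBRBBRRRBBR · max L 867/1024 · min R 1735/2048 so 3469/4096
14 of 15 · BRBBRBBRRRBBRR · max L 867/1024 · min R 3469/4096 so 6937/8192
15 of 15 · BRBBRBBRRRBBRRR · max L 867/1024 · min R 6937/8192 so 13873/16384

13873/16384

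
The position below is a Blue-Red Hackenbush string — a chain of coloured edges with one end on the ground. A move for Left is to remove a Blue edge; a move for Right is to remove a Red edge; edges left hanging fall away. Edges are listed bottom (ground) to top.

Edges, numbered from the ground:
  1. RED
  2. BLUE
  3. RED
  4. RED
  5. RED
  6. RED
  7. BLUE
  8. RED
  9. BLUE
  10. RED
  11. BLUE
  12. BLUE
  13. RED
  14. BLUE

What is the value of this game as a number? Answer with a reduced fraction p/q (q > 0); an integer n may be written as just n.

-7845/8192

value(R) = { (no moves) | 0 } => -1
value(RB) = { -1 | 0 } => -1/2
value(RBR) = { -1 | -1/2 0 } => -3/4
value(RBRR) = { -1 | -3/4 -1/2 0 } => -7/8
value(RBRRR) = { -1 | -7/8 -3/4 -1/2 0 } => -15/16
value(RBRRRR) = { -1 | -15/16 -7/8 -3/4 -1/2 0 } => -31/32
value(RBRRRRB) = { -1 -31/32 | -15/16 -7/8 -3/4 -1/2 0 } => -61/64
value(RBRRRRBR) = { -1 -31/32 | -61/64 -15/16 -7/8 -3/4 -1/2 0 } => -123/128
value(RBRRRRBRB) = { -1 -31/32 -123/128 | -61/64 -15/16 -7/8 -3/4 -1/2 0 } => -245/256
value(RBRRRRBRBR) = { -1 -31/32 -123/128 | -245/256 -61/64 -15/16 -7/8 -3/4 -1/2 0 } => -491/512
value(RBRRRRBRBRB) = { -1 -31/32 -123/128 -491/512 | -245/256 -61/64 -15/16 -7/8 -3/4 -1/2 0 } => -981/1024
value(RBRRRRBRBRBB) = { -1 -31/32 -123/128 -491/512 -981/1024 | -245/256 -61/64 -15/16 -7/8 -3/4 -1/2 0 } => -1961/2048
value(RBRRRRBRBRBBR) = { -1 -31/32 -123/128 -491/512 -981/1024 | -1961/2048 -245/256 -61/64 -15/16 -7/8 -3/4 -1/2 0 } => -3923/4096
value(RBRRRRBRBRBBRB) = { -1 -31/32 -123/128 -491/512 -981/1024 -3923/4096 | -1961/2048 -245/256 -61/64 -15/16 -7/8 -3/4 -1/2 0 } => -7845/8192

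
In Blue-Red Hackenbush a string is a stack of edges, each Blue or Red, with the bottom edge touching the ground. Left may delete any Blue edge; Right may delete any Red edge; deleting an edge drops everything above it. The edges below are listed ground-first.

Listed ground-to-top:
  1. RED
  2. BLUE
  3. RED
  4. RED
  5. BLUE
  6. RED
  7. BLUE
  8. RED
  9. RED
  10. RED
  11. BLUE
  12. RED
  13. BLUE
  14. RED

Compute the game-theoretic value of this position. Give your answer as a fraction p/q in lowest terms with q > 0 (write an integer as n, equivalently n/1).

Recurse on prefixes of the 14-edge string RED BLUE RED RED BLUE RED BLUE RED RED RED BLUE RED BLUE RED:
edge 1 of 14 (RED): { none | 0 } — -1
edge 2 of 14 (BLUE): { -1 | 0 } — -1/2
edge 3 of 14 (RED): { -1 | -1/2, 0 } — -3/4
edge 4 of 14 (RED): { -1 | -3/4, -1/2, 0 } — -7/8
edge 5 of 14 (BLUE): { -1, -7/8 | -3/4, -1/2, 0 } — -13/16
edge 6 of 14 (RED): { -1, -7/8 | -13/16, -3/4, -1/2, 0 } — -27/32
edge 7 of 14 (BLUE): { -1, -7/8, -27/32 | -13/16, -3/4, -1/2, 0 } — -53/64
edge 8 of 14 (RED): { -1, -7/8, -27/32 | -53/64, -13/16, -3/4, -1/2, 0 } — -107/128
edge 9 of 14 (RED): { -1, -7/8, -27/32 | -107/128, -53/64, -13/16, -3/4, -1/2, 0 } — -215/256
edge 10 of 14 (RED): { -1, -7/8, -27/32 | -215/256, -107/128, -53/64, -13/16, -3/4, -1/2, 0 } — -431/512
edge 11 of 14 (BLUE): { -1, -7/8, -27/32, -431/512 | -215/256, -107/128, -53/64, -13/16, -3/4, -1/2, 0 } — -861/1024
edge 12 of 14 (RED): { -1, -7/8, -27/32, -431/512 | -861/1024, -215/256, -107/128, -53/64, -13/16, -3/4, -1/2, 0 } — -1723/2048
edge 13 of 14 (BLUE): { -1, -7/8, -27/32, -431/512, -1723/2048 | -861/1024, -215/256, -107/128, -53/64, -13/16, -3/4, -1/2, 0 } — -3445/4096
edge 14 of 14 (RED): { -1, -7/8, -27/32, -431/512, -1723/2048 | -3445/4096, -861/1024, -215/256, -107/128, -53/64, -13/16, -3/4, -1/2, 0 } — -6891/8192

-6891/8192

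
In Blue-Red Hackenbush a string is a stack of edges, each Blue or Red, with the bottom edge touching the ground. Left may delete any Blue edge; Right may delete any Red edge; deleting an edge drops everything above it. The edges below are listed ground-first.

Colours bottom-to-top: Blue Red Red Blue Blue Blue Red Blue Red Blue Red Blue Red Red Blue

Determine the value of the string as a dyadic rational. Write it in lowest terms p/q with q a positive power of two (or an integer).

B: Left { 0 }, Right { — } — simplest 1
BR: Left { 0 }, Right { 1 } — simplest 1/2
BRR: Left { 0 }, Right { 1/2; 1 } — simplest 1/4
BRRB: Left { 0; 1/4 }, Right { 1/2; 1 } — simplest 3/8
BRRBB: Left { 0; 1/4; 3/8 }, Right { 1/2; 1 } — simplest 7/16
BRRBBB: Left { 0; 1/4; 3/8; 7/16 }, Right { 1/2; 1 } — simplest 15/32
BRRBBBR: Left { 0; 1/4; 3/8; 7/16 }, Right { 15/32; 1/2; 1 } — simplest 29/64
BRRBBBRB: Left { 0; 1/4; 3/8; 7/16; 29/64 }, Right { 15/32; 1/2; 1 } — simplest 59/128
BRRBBBRBR: Left { 0; 1/4; 3/8; 7/16; 29/64 }, Right { 59/128; 15/32; 1/2; 1 } — simplest 117/256
BRRBBBRBRB: Left { 0; 1/4; 3/8; 7/16; 29/64; 117/256 }, Right { 59/128; 15/32; 1/2; 1 } — simplest 235/512
BRRBBBRBRBR: Left { 0; 1/4; 3/8; 7/16; 29/64; 117/256 }, Right { 235/512; 59/128; 15/32; 1/2; 1 } — simplest 469/1024
BRRBBBRBRBRB: Left { 0; 1/4; 3/8; 7/16; 29/64; 117/256; 469/1024 }, Right { 235/512; 59/128; 15/32; 1/2; 1 } — simplest 939/2048
BRRBBBRBRBRBR: Left { 0; 1/4; 3/8; 7/16; 29/64; 117/256; 469/1024 }, Right { 939/2048; 235/512; 59/128; 15/32; 1/2; 1 } — simplest 1877/4096
BRRBBBRBRBRBRR: Left { 0; 1/4; 3/8; 7/16; 29/64; 117/256; 469/1024 }, Right { 1877/4096; 939/2048; 235/512; 59/128; 15/32; 1/2; 1 } — simplest 3753/8192
BRRBBBRBRBRBRRB: Left { 0; 1/4; 3/8; 7/16; 29/64; 117/256; 469/1024; 3753/8192 }, Right { 1877/4096; 939/2048; 235/512; 59/128; 15/32; 1/2; 1 } — simplest 7507/16384

7507/16384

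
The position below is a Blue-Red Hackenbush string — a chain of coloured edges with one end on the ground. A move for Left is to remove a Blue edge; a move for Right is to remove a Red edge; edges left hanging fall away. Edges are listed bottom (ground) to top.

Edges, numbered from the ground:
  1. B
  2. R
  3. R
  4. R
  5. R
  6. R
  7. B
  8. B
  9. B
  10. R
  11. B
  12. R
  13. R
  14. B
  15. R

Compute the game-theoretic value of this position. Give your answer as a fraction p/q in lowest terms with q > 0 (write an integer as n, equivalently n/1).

Build val(s[:k]) for k = 1..15, string s = B R R R R R B B B R B R R B R.
1 of 15 · B · max L 0 · min R +∞ => 1
2 of 15 · BR · max L 0 · min R 1 => 1/2
3 of 15 · BRR · max L 0 · min R 1/2 => 1/4
4 of 15 · BRRR · max L 0 · min R 1/4 => 1/8
5 of 15 · BRRRR · max L 0 · min R 1/8 => 1/16
6 of 15 · BRRRRR · max L 0 · min R 1/16 => 1/32
7 of 15 · BRRRRRB · max L 1/32 · min R 1/16 => 3/64
8 of 15 · BRRRRRBB · max L 3/64 · min R 1/16 => 7/128
9 of 15 · BRRRRRBBB · max L 7/128 · min R 1/16 => 15/256
10 of 15 · BRRRRRBBBR · max L 7/128 · min R 15/256 => 29/512
11 of 15 · BRRRRRBBBRB · max L 29/512 · min R 15/256 => 59/1024
12 of 15 · BRRRRRBBBRBR · max L 29/512 · min R 59/1024 => 117/2048
13 of 15 · BRRRRRBBBRBRR · max L 29/512 · min R 117/2048 => 233/4096
14 of 15 · BRRRRRBBBRBRRB · max L 233/4096 · min R 117/2048 => 467/8192
15 of 15 · BRRRRRBBBRBRRBR · max L 233/4096 · min R 467/8192 => 933/16384

933/16384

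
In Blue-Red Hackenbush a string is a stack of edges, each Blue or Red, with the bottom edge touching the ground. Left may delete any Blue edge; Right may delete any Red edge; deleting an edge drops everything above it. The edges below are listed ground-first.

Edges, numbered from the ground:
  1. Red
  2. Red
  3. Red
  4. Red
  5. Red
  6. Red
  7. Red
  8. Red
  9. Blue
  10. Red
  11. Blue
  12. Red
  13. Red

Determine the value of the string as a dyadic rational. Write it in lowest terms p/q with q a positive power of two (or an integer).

R: Left { none }, Right { 0 } gives simplest -1
RR: Left { none }, Right { -1, 0 } gives simplest -2
RRR: Left { none }, Right { -2, -1, 0 } gives simplest -3
RRRR: Left { none }, Right { -3, -2, -1, 0 } gives simplest -4
RRRRR: Left { none }, Right { -4, -3, -2, -1, 0 } gives simplest -5
RRRRRR: Left { none }, Right { -5, -4, -3, -2, -1, 0 } gives simplest -6
RRRRRRR: Left { none }, Right { -6, -5, -4, -3, -2, -1, 0 } gives simplest -7
RRRRRRRR: Left { none }, Right { -7, -6, -5, -4, -3, -2, -1, 0 } gives simplest -8
RRRRRRRRB: Left { -8 }, Right { -7, -6, -5, -4, -3, -2, -1, 0 } gives simplest -15/2
RRRRRRRRBR: Left { -8 }, Right { -15/2, -7, -6, -5, -4, -3, -2, -1, 0 } gives simplest -31/4
RRRRRRRRBRB: Left { -8, -31/4 }, Right { -15/2, -7, -6, -5, -4, -3, -2, -1, 0 } gives simplest -61/8
RRRRRRRRBRBR: Left { -8, -31/4 }, Right { -61/8, -15/2, -7, -6, -5, -4, -3, -2, -1, 0 } gives simplest -123/16
RRRRRRRRBRBRR: Left { -8, -31/4 }, Right { -123/16, -61/8, -15/2, -7, -6, -5, -4, -3, -2, -1, 0 } gives simplest -247/32

-247/32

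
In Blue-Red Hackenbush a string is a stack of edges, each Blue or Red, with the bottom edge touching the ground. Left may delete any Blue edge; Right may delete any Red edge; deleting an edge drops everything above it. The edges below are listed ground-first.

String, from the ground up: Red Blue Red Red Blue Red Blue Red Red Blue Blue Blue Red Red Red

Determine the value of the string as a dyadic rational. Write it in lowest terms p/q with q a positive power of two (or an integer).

step 1: add Red to get R; options L={ ∅ } R={ 0 } ⇒ -1
step 2: add Blue to get RB; options L={ -1 } R={ 0 } ⇒ -1/2
step 3: add Red to get RBR; options L={ -1 } R={ -1/2; 0 } ⇒ -3/4
step 4: add Red to get RBRR; options L={ -1 } R={ -3/4; -1/2; 0 } ⇒ -7/8
step 5: add Blue to get RBRRB; options L={ -1; -7/8 } R={ -3/4; -1/2; 0 } ⇒ -13/16
step 6: add Red to get RBRRBR; options L={ -1; -7/8 } R={ -13/16; -3/4; -1/2; 0 } ⇒ -27/32
step 7: add Blue to get RBRRBRB; options L={ -1; -7/8; -27/32 } R={ -13/16; -3/4; -1/2; 0 } ⇒ -53/64
step 8: add Red to get RBRRBRBR; options L={ -1; -7/8; -27/32 } R={ -53/64; -13/16; -3/4; -1/2; 0 } ⇒ -107/128
step 9: add Red to get RBRRBRBRR; options L={ -1; -7/8; -27/32 } R={ -107/128; -53/64; -13/16; -3/4; -1/2; 0 } ⇒ -215/256
step 10: add Blue to get RBRRBRBRRB; options L={ -1; -7/8; -27/32; -215/256 } R={ -107/128; -53/64; -13/16; -3/4; -1/2; 0 } ⇒ -429/512
step 11: add Blue to get RBRRBRBRRBB; options L={ -1; -7/8; -27/32; -215/256; -429/512 } R={ -107/128; -53/64; -13/16; -3/4; -1/2; 0 } ⇒ -857/1024
step 12: add Blue to get RBRRBRBRRBBB; options L={ -1; -7/8; -27/32; -215/256; -429/512; -857/1024 } R={ -107/128; -53/64; -13/16; -3/4; -1/2; 0 } ⇒ -1713/2048
step 13: add Red to get RBRRBRBRRBBBR; options L={ -1; -7/8; -27/32; -215/256; -429/512; -857/1024 } R={ -1713/2048; -107/128; -53/64; -13/16; -3/4; -1/2; 0 } ⇒ -3427/4096
step 14: add Red to get RBRRBRBRRBBBRR; options L={ -1; -7/8; -27/32; -215/256; -429/512; -857/1024 } R={ -3427/4096; -1713/2048; -107/128; -53/64; -13/16; -3/4; -1/2; 0 } ⇒ -6855/8192
step 15: add Red to get RBRRBRBRRBBBRRR; options L={ -1; -7/8; -27/32; -215/256; -429/512; -857/1024 } R={ -6855/8192; -3427/4096; -1713/2048; -107/128; -53/64; -13/16; -3/4; -1/2; 0 } ⇒ -13711/16384

-13711/16384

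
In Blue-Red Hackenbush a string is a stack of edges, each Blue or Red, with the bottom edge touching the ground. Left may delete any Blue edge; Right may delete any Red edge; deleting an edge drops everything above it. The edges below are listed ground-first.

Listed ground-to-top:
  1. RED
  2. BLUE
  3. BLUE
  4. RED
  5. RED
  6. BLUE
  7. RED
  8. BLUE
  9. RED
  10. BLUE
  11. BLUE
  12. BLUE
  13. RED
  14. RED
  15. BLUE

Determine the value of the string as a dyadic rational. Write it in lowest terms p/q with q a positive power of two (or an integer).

-6797/16384

edge 1 of 15 (RED): { — | 0 } ⇒ -1
edge 2 of 15 (BLUE): { -1 | 0 } ⇒ -1/2
edge 3 of 15 (BLUE): { -1,-1/2 | 0 } ⇒ -1/4
edge 4 of 15 (RED): { -1,-1/2 | -1/4,0 } ⇒ -3/8
edge 5 of 15 (RED): { -1,-1/2 | -3/8,-1/4,0 } ⇒ -7/16
edge 6 of 15 (BLUE): { -1,-1/2,-7/16 | -3/8,-1/4,0 } ⇒ -13/32
edge 7 of 15 (RED): { -1,-1/2,-7/16 | -13/32,-3/8,-1/4,0 } ⇒ -27/64
edge 8 of 15 (BLUE): { -1,-1/2,-7/16,-27/64 | -13/32,-3/8,-1/4,0 } ⇒ -53/128
edge 9 of 15 (RED): { -1,-1/2,-7/16,-27/64 | -53/128,-13/32,-3/8,-1/4,0 } ⇒ -107/256
edge 10 of 15 (BLUE): { -1,-1/2,-7/16,-27/64,-107/256 | -53/128,-13/32,-3/8,-1/4,0 } ⇒ -213/512
edge 11 of 15 (BLUE): { -1,-1/2,-7/16,-27/64,-107/256,-213/512 | -53/128,-13/32,-3/8,-1/4,0 } ⇒ -425/1024
edge 12 of 15 (BLUE): { -1,-1/2,-7/16,-27/64,-107/256,-213/512,-425/1024 | -53/128,-13/32,-3/8,-1/4,0 } ⇒ -849/2048
edge 13 of 15 (RED): { -1,-1/2,-7/16,-27/64,-107/256,-213/512,-425/1024 | -849/2048,-53/128,-13/32,-3/8,-1/4,0 } ⇒ -1699/4096
edge 14 of 15 (RED): { -1,-1/2,-7/16,-27/64,-107/256,-213/512,-425/1024 | -1699/4096,-849/2048,-53/128,-13/32,-3/8,-1/4,0 } ⇒ -3399/8192
edge 15 of 15 (BLUE): { -1,-1/2,-7/16,-27/64,-107/256,-213/512,-425/1024,-3399/8192 | -1699/4096,-849/2048,-53/128,-13/32,-3/8,-1/4,0 } ⇒ -6797/16384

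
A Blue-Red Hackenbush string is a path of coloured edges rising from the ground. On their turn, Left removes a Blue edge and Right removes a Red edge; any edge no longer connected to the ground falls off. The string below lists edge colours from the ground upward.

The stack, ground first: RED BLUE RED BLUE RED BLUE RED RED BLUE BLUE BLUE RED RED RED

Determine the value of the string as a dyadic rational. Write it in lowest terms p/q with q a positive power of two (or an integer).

edge 1 of 14 (RED): { · | 0 } gives -1
edge 2 of 14 (BLUE): { -1 | 0 } gives -1/2
edge 3 of 14 (RED): { -1 | -1/2 0 } gives -3/4
edge 4 of 14 (BLUE): { -1 -3/4 | -1/2 0 } gives -5/8
edge 5 of 14 (RED): { -1 -3/4 | -5/8 -1/2 0 } gives -11/16
edge 6 of 14 (BLUE): { -1 -3/4 -11/16 | -5/8 -1/2 0 } gives -21/32
edge 7 of 14 (RED): { -1 -3/4 -11/16 | -21/32 -5/8 -1/2 0 } gives -43/64
edge 8 of 14 (RED): { -1 -3/4 -11/16 | -43/64 -21/32 -5/8 -1/2 0 } gives -87/128
edge 9 of 14 (BLUE): { -1 -3/4 -11/16 -87/128 | -43/64 -21/32 -5/8 -1/2 0 } gives -173/256
edge 10 of 14 (BLUE): { -1 -3/4 -11/16 -87/128 -173/256 | -43/64 -21/32 -5/8 -1/2 0 } gives -345/512
edge 11 of 14 (BLUE): { -1 -3/4 -11/16 -87/128 -173/256 -345/512 | -43/64 -21/32 -5/8 -1/2 0 } gives -689/1024
edge 12 of 14 (RED): { -1 -3/4 -11/16 -87/128 -173/256 -345/512 | -689/1024 -43/64 -21/32 -5/8 -1/2 0 } gives -1379/2048
edge 13 of 14 (RED): { -1 -3/4 -11/16 -87/128 -173/256 -345/512 | -1379/2048 -689/1024 -43/64 -21/32 -5/8 -1/2 0 } gives -2759/4096
edge 14 of 14 (RED): { -1 -3/4 -11/16 -87/128 -173/256 -345/512 | -2759/4096 -1379/2048 -689/1024 -43/64 -21/32 -5/8 -1/2 0 } gives -5519/8192

-5519/8192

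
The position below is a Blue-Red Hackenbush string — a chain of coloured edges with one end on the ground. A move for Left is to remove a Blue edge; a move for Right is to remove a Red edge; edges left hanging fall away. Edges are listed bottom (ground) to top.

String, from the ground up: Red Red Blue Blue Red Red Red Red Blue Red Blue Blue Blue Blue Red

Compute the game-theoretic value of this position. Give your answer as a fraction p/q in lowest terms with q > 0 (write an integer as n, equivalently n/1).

-12099/8192

Recurse on prefixes of the 15-edge string Red Red Blue Blue Red Red Red Red Blue Red Blue Blue Blue Blue Red:
g(R) = { — | 0 } = -1
g(RR) = { — | -1; 0 } = -2
g(RRB) = { -2 | -1; 0 } = -3/2
g(RRBB) = { -2; -3/2 | -1; 0 } = -5/4
g(RRBBR) = { -2; -3/2 | -5/4; -1; 0 } = -11/8
g(RRBBRR) = { -2; -3/2 | -11/8; -5/4; -1; 0 } = -23/16
g(RRBBRRR) = { -2; -3/2 | -23/16; -11/8; -5/4; -1; 0 } = -47/32
g(RRBBRRRR) = { -2; -3/2 | -47/32; -23/16; -11/8; -5/4; -1; 0 } = -95/64
g(RRBBRRRRB) = { -2; -3/2; -95/64 | -47/32; -23/16; -11/8; -5/4; -1; 0 } = -189/128
g(RRBBRRRRBR) = { -2; -3/2; -95/64 | -189/128; -47/32; -23/16; -11/8; -5/4; -1; 0 } = -379/256
g(RRBBRRRRBRB) = { -2; -3/2; -95/64; -379/256 | -189/128; -47/32; -23/16; -11/8; -5/4; -1; 0 } = -757/512
g(RRBBRRRRBRBB) = { -2; -3/2; -95/64; -379/256; -757/512 | -189/128; -47/32; -23/16; -11/8; -5/4; -1; 0 } = -1513/1024
g(RRBBRRRRBRBBB) = { -2; -3/2; -95/64; -379/256; -757/512; -1513/1024 | -189/128; -47/32; -23/16; -11/8; -5/4; -1; 0 } = -3025/2048
g(RRBBRRRRBRBBBB) = { -2; -3/2; -95/64; -379/256; -757/512; -1513/1024; -3025/2048 | -189/128; -47/32; -23/16; -11/8; -5/4; -1; 0 } = -6049/4096
g(RRBBRRRRBRBBBBR) = { -2; -3/2; -95/64; -379/256; -757/512; -1513/1024; -3025/2048 | -6049/4096; -189/128; -47/32; -23/16; -11/8; -5/4; -1; 0 } = -12099/8192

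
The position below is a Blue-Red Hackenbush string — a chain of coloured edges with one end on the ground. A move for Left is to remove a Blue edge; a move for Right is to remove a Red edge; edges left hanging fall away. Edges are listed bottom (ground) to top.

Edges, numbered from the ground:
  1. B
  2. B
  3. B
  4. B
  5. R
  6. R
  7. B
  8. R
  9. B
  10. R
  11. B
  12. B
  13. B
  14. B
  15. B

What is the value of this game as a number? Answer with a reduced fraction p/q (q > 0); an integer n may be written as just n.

6847/2048

Prefix values for B B B B R R B R B R B B B B B via {L|R} + simplicity:
1 of 15 · B · max L 0 · min R +∞ = 1
2 of 15 · BB · max L 1 · min R +∞ = 2
3 of 15 · BBB · max L 2 · min R +∞ = 3
4 of 15 · BBBB · max L 3 · min R +∞ = 4
5 of 15 · BBBBR · max L 3 · min R 4 = 7/2
6 of 15 · BBBBRR · max L 3 · min R 7/2 = 13/4
7 of 15 · BBBBRRB · max L 13/4 · min R 7/2 = 27/8
8 of 15 · BBBBRRBR · max L 13/4 · min R 27/8 = 53/16
9 of 15 · BBBBRRBRB · max L 53/16 · min R 27/8 = 107/32
10 of 15 · BBBBRRBRBR · max L 53/16 · min R 107/32 = 213/64
11 of 15 · BBBBRRBRBRB · max L 213/64 · min R 107/32 = 427/128
12 of 15 · BBBBRRBRBRBB · max L 427/128 · min R 107/32 = 855/256
13 of 15 · BBBBRRBRBRBBB · max L 855/256 · min R 107/32 = 1711/512
14 of 15 · BBBBRRBRBRBBBB · max L 1711/512 · min R 107/32 = 3423/1024
15 of 15 · BBBBRRBRBRBBBBB · max L 3423/1024 · min R 107/32 = 6847/2048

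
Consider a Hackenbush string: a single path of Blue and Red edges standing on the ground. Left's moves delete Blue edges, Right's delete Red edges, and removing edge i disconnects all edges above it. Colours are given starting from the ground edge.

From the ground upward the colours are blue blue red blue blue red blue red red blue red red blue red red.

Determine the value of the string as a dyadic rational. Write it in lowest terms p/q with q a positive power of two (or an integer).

step 1: add blue to get b; options L={ 0 } R={ (no moves) } so 1
step 2: add blue to get bb; options L={ 0, 1 } R={ (no moves) } so 2
step 3: add red to get bbr; options L={ 0, 1 } R={ 2 } so 3/2
step 4: add blue to get bbrb; options L={ 0, 1, 3/2 } R={ 2 } so 7/4
step 5: add blue to get bbrbb; options L={ 0, 1, 3/2, 7/4 } R={ 2 } so 15/8
step 6: add red to get bbrbbr; options L={ 0, 1, 3/2, 7/4 } R={ 15/8, 2 } so 29/16
step 7: add blue to get bbrbbrb; options L={ 0, 1, 3/2, 7/4, 29/16 } R={ 15/8, 2 } so 59/32
step 8: add red to get bbrbbrbr; options L={ 0, 1, 3/2, 7/4, 29/16 } R={ 59/32, 15/8, 2 } so 117/64
step 9: add red to get bbrbbrbrr; options L={ 0, 1, 3/2, 7/4, 29/16 } R={ 117/64, 59/32, 15/8, 2 } so 233/128
step 10: add blue to get bbrbbrbrrb; options L={ 0, 1, 3/2, 7/4, 29/16, 233/128 } R={ 117/64, 59/32, 15/8, 2 } so 467/256
step 11: add red to get bbrbbrbrrbr; options L={ 0, 1, 3/2, 7/4, 29/16, 233/128 } R={ 467/256, 117/64, 59/32, 15/8, 2 } so 933/512
step 12: add red to get bbrbbrbrrbrr; options L={ 0, 1, 3/2, 7/4, 29/16, 233/128 } R={ 933/512, 467/256, 117/64, 59/32, 15/8, 2 } so 1865/1024
step 13: add blue to get bbrbbrbrrbrrb; options L={ 0, 1, 3/2, 7/4, 29/16, 233/128, 1865/1024 } R={ 933/512, 467/256, 117/64, 59/32, 15/8, 2 } so 3731/2048
step 14: add red to get bbrbbrbrrbrrbr; options L={ 0, 1, 3/2, 7/4, 29/16, 233/128, 1865/1024 } R={ 3731/2048, 933/512, 467/256, 117/64, 59/32, 15/8, 2 } so 7461/4096
step 15: add red to get bbrbbrbrrbrrbrr; options L={ 0, 1, 3/2, 7/4, 29/16, 233/128, 1865/1024 } R={ 7461/4096, 3731/2048, 933/512, 467/256, 117/64, 59/32, 15/8, 2 } so 14921/8192

14921/8192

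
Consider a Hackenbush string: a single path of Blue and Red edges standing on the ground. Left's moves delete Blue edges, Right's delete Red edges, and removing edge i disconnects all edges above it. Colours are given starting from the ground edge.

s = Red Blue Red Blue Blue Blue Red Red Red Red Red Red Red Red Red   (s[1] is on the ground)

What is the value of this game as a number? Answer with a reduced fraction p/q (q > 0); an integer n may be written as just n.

Recurse on prefixes of the 15-edge string Red Blue Red Blue Blue Blue Red Red Red Red Red Red Red Red Red:
edge 1 of 15 (Red): {  | 0 } — -1
edge 2 of 15 (Blue): { -1 | 0 } — -1/2
edge 3 of 15 (Red): { -1 | -1/2 0 } — -3/4
edge 4 of 15 (Blue): { -1 -3/4 | -1/2 0 } — -5/8
edge 5 of 15 (Blue): { -1 -3/4 -5/8 | -1/2 0 } — -9/16
edge 6 of 15 (Blue): { -1 -3/4 -5/8 -9/16 | -1/2 0 } — -17/32
edge 7 of 15 (Red): { -1 -3/4 -5/8 -9/16 | -17/32 -1/2 0 } — -35/64
edge 8 of 15 (Red): { -1 -3/4 -5/8 -9/16 | -35/64 -17/32 -1/2 0 } — -71/128
edge 9 of 15 (Red): { -1 -3/4 -5/8 -9/16 | -71/128 -35/64 -17/32 -1/2 0 } — -143/256
edge 10 of 15 (Red): { -1 -3/4 -5/8 -9/16 | -143/256 -71/128 -35/64 -17/32 -1/2 0 } — -287/512
edge 11 of 15 (Red): { -1 -3/4 -5/8 -9/16 | -287/512 -143/256 -71/128 -35/64 -17/32 -1/2 0 } — -575/1024
edge 12 of 15 (Red): { -1 -3/4 -5/8 -9/16 | -575/1024 -287/512 -143/256 -71/128 -35/64 -17/32 -1/2 0 } — -1151/2048
edge 13 of 15 (Red): { -1 -3/4 -5/8 -9/16 | -1151/2048 -575/1024 -287/512 -143/256 -71/128 -35/64 -17/32 -1/2 0 } — -2303/4096
edge 14 of 15 (Red): { -1 -3/4 -5/8 -9/16 | -2303/4096 -1151/2048 -575/1024 -287/512 -143/256 -71/128 -35/64 -17/32 -1/2 0 } — -4607/8192
edge 15 of 15 (Red): { -1 -3/4 -5/8 -9/16 | -4607/8192 -2303/4096 -1151/2048 -575/1024 -287/512 -143/256 -71/128 -35/64 -17/32 -1/2 0 } — -9215/16384

-9215/16384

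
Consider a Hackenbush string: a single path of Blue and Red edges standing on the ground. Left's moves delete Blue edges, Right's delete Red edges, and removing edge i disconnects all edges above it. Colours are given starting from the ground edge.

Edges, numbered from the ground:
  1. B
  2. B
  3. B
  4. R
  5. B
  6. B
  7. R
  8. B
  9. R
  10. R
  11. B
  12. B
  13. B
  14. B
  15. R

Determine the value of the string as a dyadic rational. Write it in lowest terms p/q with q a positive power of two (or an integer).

Prefix values for B B B R B B R B R R B B B B R via {L|R} + simplicity:
G_1 [B]  L=[0]  R=[∅]  ⇒ 1
G_2 [BB]  L=[0 1]  R=[∅]  ⇒ 2
G_3 [BBB]  L=[0 1 2]  R=[∅]  ⇒ 3
G_4 [BBBR]  L=[0 1 2]  R=[3]  ⇒ 5/2
G_5 [BBBRB]  L=[0 1 2 5/2]  R=[3]  ⇒ 11/4
G_6 [BBBRBB]  L=[0 1 2 5/2 11/4]  R=[3]  ⇒ 23/8
G_7 [BBBRBBR]  L=[0 1 2 5/2 11/4]  R=[23/8 3]  ⇒ 45/16
G_8 [BBBRBBRB]  L=[0 1 2 5/2 11/4 45/16]  R=[23/8 3]  ⇒ 91/32
G_9 [BBBRBBRBR]  L=[0 1 2 5/2 11/4 45/16]  R=[91/32 23/8 3]  ⇒ 181/64
G_10 [BBBRBBRBRR]  L=[0 1 2 5/2 11/4 45/16]  R=[181/64 91/32 23/8 3]  ⇒ 361/128
G_11 [BBBRBBRBRRB]  L=[0 1 2 5/2 11/4 45/16 361/128]  R=[181/64 91/32 23/8 3]  ⇒ 723/256
G_12 [BBBRBBRBRRBB]  L=[0 1 2 5/2 11/4 45/16 361/128 723/256]  R=[181/64 91/32 23/8 3]  ⇒ 1447/512
G_13 [BBBRBBRBRRBBB]  L=[0 1 2 5/2 11/4 45/16 361/128 723/256 1447/512]  R=[181/64 91/32 23/8 3]  ⇒ 2895/1024
G_14 [BBBRBBRBRRBBBB]  L=[0 1 2 5/2 11/4 45/16 361/128 723/256 1447/512 2895/1024]  R=[181/64 91/32 23/8 3]  ⇒ 5791/2048
G_15 [BBBRBBRBRRBBBBR]  L=[0 1 2 5/2 11/4 45/16 361/128 723/256 1447/512 2895/1024]  R=[5791/2048 181/64 91/32 23/8 3]  ⇒ 11581/4096

11581/4096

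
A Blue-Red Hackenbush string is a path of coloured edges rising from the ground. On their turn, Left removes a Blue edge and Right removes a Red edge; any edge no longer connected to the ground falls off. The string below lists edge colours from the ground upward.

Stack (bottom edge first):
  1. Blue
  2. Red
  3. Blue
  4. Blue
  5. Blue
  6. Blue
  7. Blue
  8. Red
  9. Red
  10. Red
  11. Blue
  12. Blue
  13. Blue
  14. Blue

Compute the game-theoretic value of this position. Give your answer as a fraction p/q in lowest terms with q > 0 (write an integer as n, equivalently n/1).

7967/8192

G_1 [B]  L=[0]  R=[(no moves)]  -> 1
G_2 [BR]  L=[0]  R=[1]  -> 1/2
G_3 [BRB]  L=[0; 1/2]  R=[1]  -> 3/4
G_4 [BRBB]  L=[0; 1/2; 3/4]  R=[1]  -> 7/8
G_5 [BRBBB]  L=[0; 1/2; 3/4; 7/8]  R=[1]  -> 15/16
G_6 [BRBBBB]  L=[0; 1/2; 3/4; 7/8; 15/16]  R=[1]  -> 31/32
G_7 [BRBBBBB]  L=[0; 1/2; 3/4; 7/8; 15/16; 31/32]  R=[1]  -> 63/64
G_8 [BRBBBBBR]  L=[0; 1/2; 3/4; 7/8; 15/16; 31/32]  R=[63/64; 1]  -> 125/128
G_9 [BRBBBBBRR]  L=[0; 1/2; 3/4; 7/8; 15/16; 31/32]  R=[125/128; 63/64; 1]  -> 249/256
G_10 [BRBBBBBRRR]  L=[0; 1/2; 3/4; 7/8; 15/16; 31/32]  R=[249/256; 125/128; 63/64; 1]  -> 497/512
G_11 [BRBBBBBRRRB]  L=[0; 1/2; 3/4; 7/8; 15/16; 31/32; 497/512]  R=[249/256; 125/128; 63/64; 1]  -> 995/1024
G_12 [BRBBBBBRRRBB]  L=[0; 1/2; 3/4; 7/8; 15/16; 31/32; 497/512; 995/1024]  R=[249/256; 125/128; 63/64; 1]  -> 1991/2048
G_13 [BRBBBBBRRRBBB]  L=[0; 1/2; 3/4; 7/8; 15/16; 31/32; 497/512; 995/1024; 1991/2048]  R=[249/256; 125/128; 63/64; 1]  -> 3983/4096
G_14 [BRBBBBBRRRBBBB]  L=[0; 1/2; 3/4; 7/8; 15/16; 31/32; 497/512; 995/1024; 1991/2048; 3983/4096]  R=[249/256; 125/128; 63/64; 1]  -> 7967/8192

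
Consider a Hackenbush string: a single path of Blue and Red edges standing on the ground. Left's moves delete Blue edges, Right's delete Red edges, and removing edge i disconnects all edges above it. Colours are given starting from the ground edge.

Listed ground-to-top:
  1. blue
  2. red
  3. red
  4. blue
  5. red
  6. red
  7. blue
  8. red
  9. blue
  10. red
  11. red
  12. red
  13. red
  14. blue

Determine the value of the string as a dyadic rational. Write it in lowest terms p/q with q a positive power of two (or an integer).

2371/8192

Prefix values for blue red red blue red red blue red blue red red red red blue via {L|R} + simplicity:
1 of 14 · b · max L 0 · min R +∞ — 1
2 of 14 · br · max L 0 · min R 1 — 1/2
3 of 14 · brr · max L 0 · min R 1/2 — 1/4
4 of 14 · brrb · max L 1/4 · min R 1/2 — 3/8
5 of 14 · brrbr · max L 1/4 · min R 3/8 — 5/16
6 of 14 · brrbrr · max L 1/4 · min R 5/16 — 9/32
7 of 14 · brrbrrb · max L 9/32 · min R 5/16 — 19/64
8 of 14 · brrbrrbr · max L 9/32 · min R 19/64 — 37/128
9 of 14 · brrbrrbrb · max L 37/128 · min R 19/64 — 75/256
10 of 14 · brrbrrbrbr · max L 37/128 · min R 75/256 — 149/512
11 of 14 · brrbrrbrbrr · max L 37/128 · min R 149/512 — 297/1024
12 of 14 · brrbrrbrbrrr · max L 37/128 · min R 297/1024 — 593/2048
13 of 14 · brrbrrbrbrrrr · max L 37/128 · min R 593/2048 — 1185/4096
14 of 14 · brrbrrbrbrrrrb · max L 1185/4096 · min R 593/2048 — 2371/8192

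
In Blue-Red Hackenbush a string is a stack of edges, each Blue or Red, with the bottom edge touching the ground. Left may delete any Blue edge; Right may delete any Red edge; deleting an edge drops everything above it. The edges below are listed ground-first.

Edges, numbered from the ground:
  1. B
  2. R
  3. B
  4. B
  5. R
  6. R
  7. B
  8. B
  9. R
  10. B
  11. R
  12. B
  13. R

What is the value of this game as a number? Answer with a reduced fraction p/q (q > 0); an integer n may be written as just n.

Prefix values for B R B B R R B B R B R B R via {L|R} + simplicity:
B: Left { 0 }, Right {  } ⇒ simplest 1
BR: Left { 0 }, Right { 1 } ⇒ simplest 1/2
BRB: Left { 0,1/2 }, Right { 1 } ⇒ simplest 3/4
BRBB: Left { 0,1/2,3/4 }, Right { 1 } ⇒ simplest 7/8
BRBBR: Left { 0,1/2,3/4 }, Right { 7/8,1 } ⇒ simplest 13/16
BRBBRR: Left { 0,1/2,3/4 }, Right { 13/16,7/8,1 } ⇒ simplest 25/32
BRBBRRB: Left { 0,1/2,3/4,25/32 }, Right { 13/16,7/8,1 } ⇒ simplest 51/64
BRBBRRBB: Left { 0,1/2,3/4,25/32,51/64 }, Right { 13/16,7/8,1 } ⇒ simplest 103/128
BRBBRRBBR: Left { 0,1/2,3/4,25/32,51/64 }, Right { 103/128,13/16,7/8,1 } ⇒ simplest 205/256
BRBBRRBBRB: Left { 0,1/2,3/4,25/32,51/64,205/256 }, Right { 103/128,13/16,7/8,1 } ⇒ simplest 411/512
BRBBRRBBRBR: Left { 0,1/2,3/4,25/32,51/64,205/256 }, Right { 411/512,103/128,13/16,7/8,1 } ⇒ simplest 821/1024
BRBBRRBBRBRB: Left { 0,1/2,3/4,25/32,51/64,205/256,821/1024 }, Right { 411/512,103/128,13/16,7/8,1 } ⇒ simplest 1643/2048
BRBBRRBBRBRBR: Left { 0,1/2,3/4,25/32,51/64,205/256,821/1024 }, Right { 1643/2048,411/512,103/128,13/16,7/8,1 } ⇒ simplest 3285/4096

3285/4096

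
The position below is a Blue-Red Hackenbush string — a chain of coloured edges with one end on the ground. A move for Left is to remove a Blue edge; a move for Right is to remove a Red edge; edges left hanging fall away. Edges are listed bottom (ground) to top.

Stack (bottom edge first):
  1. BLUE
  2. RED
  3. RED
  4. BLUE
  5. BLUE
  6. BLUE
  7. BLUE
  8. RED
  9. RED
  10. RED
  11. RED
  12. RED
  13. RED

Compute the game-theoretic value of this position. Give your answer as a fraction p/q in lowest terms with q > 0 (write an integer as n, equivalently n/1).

Prefix values for BLUE RED RED BLUE BLUE BLUE BLUE RED RED RED RED RED RED via {L|R} + simplicity:
B: Left { 0 }, Right { none } gives simplest 1
BR: Left { 0 }, Right { 1 } gives simplest 1/2
BRR: Left { 0 }, Right { 1/2; 1 } gives simplest 1/4
BRRB: Left { 0; 1/4 }, Right { 1/2; 1 } gives simplest 3/8
BRRBB: Left { 0; 1/4; 3/8 }, Right { 1/2; 1 } gives simplest 7/16
BRRBBB: Left { 0; 1/4; 3/8; 7/16 }, Right { 1/2; 1 } gives simplest 15/32
BRRBBBB: Left { 0; 1/4; 3/8; 7/16; 15/32 }, Right { 1/2; 1 } gives simplest 31/64
BRRBBBBR: Left { 0; 1/4; 3/8; 7/16; 15/32 }, Right { 31/64; 1/2; 1 } gives simplest 61/128
BRRBBBBRR: Left { 0; 1/4; 3/8; 7/16; 15/32 }, Right { 61/128; 31/64; 1/2; 1 } gives simplest 121/256
BRRBBBBRRR: Left { 0; 1/4; 3/8; 7/16; 15/32 }, Right { 121/256; 61/128; 31/64; 1/2; 1 } gives simplest 241/512
BRRBBBBRRRR: Left { 0; 1/4; 3/8; 7/16; 15/32 }, Right { 241/512; 121/256; 61/128; 31/64; 1/2; 1 } gives simplest 481/1024
BRRBBBBRRRRR: Left { 0; 1/4; 3/8; 7/16; 15/32 }, Right { 481/1024; 241/512; 121/256; 61/128; 31/64; 1/2; 1 } gives simplest 961/2048
BRRBBBBRRRRRR: Left { 0; 1/4; 3/8; 7/16; 15/32 }, Right { 961/2048; 481/1024; 241/512; 121/256; 61/128; 31/64; 1/2; 1 } gives simplest 1921/4096

1921/4096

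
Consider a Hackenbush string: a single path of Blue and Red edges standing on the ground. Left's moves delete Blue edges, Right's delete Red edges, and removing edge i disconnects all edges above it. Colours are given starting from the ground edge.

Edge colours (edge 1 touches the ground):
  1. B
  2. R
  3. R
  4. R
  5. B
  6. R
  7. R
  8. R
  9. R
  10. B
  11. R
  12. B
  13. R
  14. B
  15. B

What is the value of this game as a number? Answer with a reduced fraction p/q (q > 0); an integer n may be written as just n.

Prefix values for B R R R B R R R R B R B R B B via {L|R} + simplicity:
G_1 [B]  L=[0]  R=[—]  — 1
G_2 [BR]  L=[0]  R=[1]  — 1/2
G_3 [BRR]  L=[0]  R=[1/2; 1]  — 1/4
G_4 [BRRR]  L=[0]  R=[1/4; 1/2; 1]  — 1/8
G_5 [BRRRB]  L=[0; 1/8]  R=[1/4; 1/2; 1]  — 3/16
G_6 [BRRRBR]  L=[0; 1/8]  R=[3/16; 1/4; 1/2; 1]  — 5/32
G_7 [BRRRBRR]  L=[0; 1/8]  R=[5/32; 3/16; 1/4; 1/2; 1]  — 9/64
G_8 [BRRRBRRR]  L=[0; 1/8]  R=[9/64; 5/32; 3/16; 1/4; 1/2; 1]  — 17/128
G_9 [BRRRBRRRR]  L=[0; 1/8]  R=[17/128; 9/64; 5/32; 3/16; 1/4; 1/2; 1]  — 33/256
G_10 [BRRRBRRRRB]  L=[0; 1/8; 33/256]  R=[17/128; 9/64; 5/32; 3/16; 1/4; 1/2; 1]  — 67/512
G_11 [BRRRBRRRRBR]  L=[0; 1/8; 33/256]  R=[67/512; 17/128; 9/64; 5/32; 3/16; 1/4; 1/2; 1]  — 133/1024
G_12 [BRRRBRRRRBRB]  L=[0; 1/8; 33/256; 133/1024]  R=[67/512; 17/128; 9/64; 5/32; 3/16; 1/4; 1/2; 1]  — 267/2048
G_13 [BRRRBRRRRBRBR]  L=[0; 1/8; 33/256; 133/1024]  R=[267/2048; 67/512; 17/128; 9/64; 5/32; 3/16; 1/4; 1/2; 1]  — 533/4096
G_14 [BRRRBRRRRBRBRB]  L=[0; 1/8; 33/256; 133/1024; 533/4096]  R=[267/2048; 67/512; 17/128; 9/64; 5/32; 3/16; 1/4; 1/2; 1]  — 1067/8192
G_15 [BRRRBRRRRBRBRBB]  L=[0; 1/8; 33/256; 133/1024; 533/4096; 1067/8192]  R=[267/2048; 67/512; 17/128; 9/64; 5/32; 3/16; 1/4; 1/2; 1]  — 2135/16384

2135/16384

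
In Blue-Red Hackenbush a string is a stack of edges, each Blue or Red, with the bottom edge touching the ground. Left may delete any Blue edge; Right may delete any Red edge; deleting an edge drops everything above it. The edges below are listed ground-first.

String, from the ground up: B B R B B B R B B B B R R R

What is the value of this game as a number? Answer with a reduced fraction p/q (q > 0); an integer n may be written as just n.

7921/4096

Recurse on prefixes of the 14-edge string B B R B B B R B B B B R R R:
1 of 14 · B · max L 0 · min R +∞ so 1
2 of 14 · BB · max L 1 · min R +∞ so 2
3 of 14 · BBR · max L 1 · min R 2 so 3/2
4 of 14 · BBRB · max L 3/2 · min R 2 so 7/4
5 of 14 · BBRBB · max L 7/4 · min R 2 so 15/8
6 of 14 · BBRBBB · max L 15/8 · min R 2 so 31/16
7 of 14 · BBRBBBR · max L 15/8 · min R 31/16 so 61/32
8 of 14 · BBRBBBRB · max L 61/32 · min R 31/16 so 123/64
9 of 14 · BBRBBBRBB · max L 123/64 · min R 31/16 so 247/128
10 of 14 · BBRBBBRBBB · max L 247/128 · min R 31/16 so 495/256
11 of 14 · BBRBBBRBBBB · max L 495/256 · min R 31/16 so 991/512
12 of 14 · BBRBBBRBBBBR · max L 495/256 · min R 991/512 so 1981/1024
13 of 14 · BBRBBBRBBBBRR · max L 495/256 · min R 1981/1024 so 3961/2048
14 of 14 · BBRBBBRBBBBRRR · max L 495/256 · min R 3961/2048 so 7921/4096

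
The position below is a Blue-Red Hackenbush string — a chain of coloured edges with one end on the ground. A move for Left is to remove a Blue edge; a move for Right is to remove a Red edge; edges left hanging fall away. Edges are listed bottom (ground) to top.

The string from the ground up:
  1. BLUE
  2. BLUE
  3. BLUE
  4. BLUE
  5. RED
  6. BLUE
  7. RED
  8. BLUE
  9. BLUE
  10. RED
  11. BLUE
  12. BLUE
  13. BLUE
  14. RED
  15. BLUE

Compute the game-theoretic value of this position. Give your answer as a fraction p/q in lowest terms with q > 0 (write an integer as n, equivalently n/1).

step 1: add BLUE to get B; options L={ 0 } R={ · } -> 1
step 2: add BLUE to get BB; options L={ 0; 1 } R={ · } -> 2
step 3: add BLUE to get BBB; options L={ 0; 1; 2 } R={ · } -> 3
step 4: add BLUE to get BBBB; options L={ 0; 1; 2; 3 } R={ · } -> 4
step 5: add RED to get BBBBR; options L={ 0; 1; 2; 3 } R={ 4 } -> 7/2
step 6: add BLUE to get BBBBRB; options L={ 0; 1; 2; 3; 7/2 } R={ 4 } -> 15/4
step 7: add RED to get BBBBRBR; options L={ 0; 1; 2; 3; 7/2 } R={ 15/4; 4 } -> 29/8
step 8: add BLUE to get BBBBRBRB; options L={ 0; 1; 2; 3; 7/2; 29/8 } R={ 15/4; 4 } -> 59/16
step 9: add BLUE to get BBBBRBRBB; options L={ 0; 1; 2; 3; 7/2; 29/8; 59/16 } R={ 15/4; 4 } -> 119/32
step 10: add RED to get BBBBRBRBBR; options L={ 0; 1; 2; 3; 7/2; 29/8; 59/16 } R={ 119/32; 15/4; 4 } -> 237/64
step 11: add BLUE to get BBBBRBRBBRB; options L={ 0; 1; 2; 3; 7/2; 29/8; 59/16; 237/64 } R={ 119/32; 15/4; 4 } -> 475/128
step 12: add BLUE to get BBBBRBRBBRBB; options L={ 0; 1; 2; 3; 7/2; 29/8; 59/16; 237/64; 475/128 } R={ 119/32; 15/4; 4 } -> 951/256
step 13: add BLUE to get BBBBRBRBBRBBB; options L={ 0; 1; 2; 3; 7/2; 29/8; 59/16; 237/64; 475/128; 951/256 } R={ 119/32; 15/4; 4 } -> 1903/512
step 14: add RED to get BBBBRBRBBRBBBR; options L={ 0; 1; 2; 3; 7/2; 29/8; 59/16; 237/64; 475/128; 951/256 } R={ 1903/512; 119/32; 15/4; 4 } -> 3805/1024
step 15: add BLUE to get BBBBRBRBBRBBBRB; options L={ 0; 1; 2; 3; 7/2; 29/8; 59/16; 237/64; 475/128; 951/256; 3805/1024 } R={ 1903/512; 119/32; 15/4; 4 } -> 7611/2048

7611/2048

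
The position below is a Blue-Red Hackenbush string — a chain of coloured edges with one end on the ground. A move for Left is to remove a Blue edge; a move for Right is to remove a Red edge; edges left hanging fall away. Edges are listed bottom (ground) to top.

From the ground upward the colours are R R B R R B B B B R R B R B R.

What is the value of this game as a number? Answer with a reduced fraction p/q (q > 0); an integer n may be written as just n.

-14443/8192

step 1: add R to get R; options L={ — } R={ 0 } => -1
step 2: add R to get RR; options L={ — } R={ -1 0 } => -2
step 3: add B to get RRB; options L={ -2 } R={ -1 0 } => -3/2
step 4: add R to get RRBR; options L={ -2 } R={ -3/2 -1 0 } => -7/4
step 5: add R to get RRBRR; options L={ -2 } R={ -7/4 -3/2 -1 0 } => -15/8
step 6: add B to get RRBRRB; options L={ -2 -15/8 } R={ -7/4 -3/2 -1 0 } => -29/16
step 7: add B to get RRBRRBB; options L={ -2 -15/8 -29/16 } R={ -7/4 -3/2 -1 0 } => -57/32
step 8: add B to get RRBRRBBB; options L={ -2 -15/8 -29/16 -57/32 } R={ -7/4 -3/2 -1 0 } => -113/64
step 9: add B to get RRBRRBBBB; options L={ -2 -15/8 -29/16 -57/32 -113/64 } R={ -7/4 -3/2 -1 0 } => -225/128
step 10: add R to get RRBRRBBBBR; options L={ -2 -15/8 -29/16 -57/32 -113/64 } R={ -225/128 -7/4 -3/2 -1 0 } => -451/256
step 11: add R to get RRBRRBBBBRR; options L={ -2 -15/8 -29/16 -57/32 -113/64 } R={ -451/256 -225/128 -7/4 -3/2 -1 0 } => -903/512
step 12: add B to get RRBRRBBBBRRB; options L={ -2 -15/8 -29/16 -57/32 -113/64 -903/512 } R={ -451/256 -225/128 -7/4 -3/2 -1 0 } => -1805/1024
step 13: add R to get RRBRRBBBBRRBR; options L={ -2 -15/8 -29/16 -57/32 -113/64 -903/512 } R={ -1805/1024 -451/256 -225/128 -7/4 -3/2 -1 0 } => -3611/2048
step 14: add B to get RRBRRBBBBRRBRB; options L={ -2 -15/8 -29/16 -57/32 -113/64 -903/512 -3611/2048 } R={ -1805/1024 -451/256 -225/128 -7/4 -3/2 -1 0 } => -7221/4096
step 15: add R to get RRBRRBBBBRRBRBR; options L={ -2 -15/8 -29/16 -57/32 -113/64 -903/512 -3611/2048 } R={ -7221/4096 -1805/1024 -451/256 -225/128 -7/4 -3/2 -1 0 } => -14443/8192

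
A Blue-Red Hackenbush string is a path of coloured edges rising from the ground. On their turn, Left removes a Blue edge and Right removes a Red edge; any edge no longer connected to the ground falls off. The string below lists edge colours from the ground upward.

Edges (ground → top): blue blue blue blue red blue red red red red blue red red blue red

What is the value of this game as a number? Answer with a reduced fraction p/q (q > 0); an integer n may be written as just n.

b: Left { 0 }, Right { · } → simplest 1
bb: Left { 0, 1 }, Right { · } → simplest 2
bbb: Left { 0, 1, 2 }, Right { · } → simplest 3
bbbb: Left { 0, 1, 2, 3 }, Right { · } → simplest 4
bbbbr: Left { 0, 1, 2, 3 }, Right { 4 } → simplest 7/2
bbbbrb: Left { 0, 1, 2, 3, 7/2 }, Right { 4 } → simplest 15/4
bbbbrbr: Left { 0, 1, 2, 3, 7/2 }, Right { 15/4, 4 } → simplest 29/8
bbbbrbrr: Left { 0, 1, 2, 3, 7/2 }, Right { 29/8, 15/4, 4 } → simplest 57/16
bbbbrbrrr: Left { 0, 1, 2, 3, 7/2 }, Right { 57/16, 29/8, 15/4, 4 } → simplest 113/32
bbbbrbrrrr: Left { 0, 1, 2, 3, 7/2 }, Right { 113/32, 57/16, 29/8, 15/4, 4 } → simplest 225/64
bbbbrbrrrrb: Left { 0, 1, 2, 3, 7/2, 225/64 }, Right { 113/32, 57/16, 29/8, 15/4, 4 } → simplest 451/128
bbbbrbrrrrbr: Left { 0, 1, 2, 3, 7/2, 225/64 }, Right { 451/128, 113/32, 57/16, 29/8, 15/4, 4 } → simplest 901/256
bbbbrbrrrrbrr: Left { 0, 1, 2, 3, 7/2, 225/64 }, Right { 901/256, 451/128, 113/32, 57/16, 29/8, 15/4, 4 } → simplest 1801/512
bbbbrbrrrrbrrb: Left { 0, 1, 2, 3, 7/2, 225/64, 1801/512 }, Right { 901/256, 451/128, 113/32, 57/16, 29/8, 15/4, 4 } → simplest 3603/1024
bbbbrbrrrrbrrbr: Left { 0, 1, 2, 3, 7/2, 225/64, 1801/512 }, Right { 3603/1024, 901/256, 451/128, 113/32, 57/16, 29/8, 15/4, 4 } → simplest 7205/2048

7205/2048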